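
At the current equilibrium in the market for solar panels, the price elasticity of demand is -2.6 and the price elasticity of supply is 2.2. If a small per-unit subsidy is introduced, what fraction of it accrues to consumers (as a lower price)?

For a small subsidy around the equilibrium, the benefit split depends on the relative slopes, which at a point are proportional to the elasticities.
Buyer share = εs/(εs + |εd|) = 2.2/(2.2 + 2.6) = 11/24; seller share = |εd|/(εs + |εd|) = 13/24.

Consumer share = 11/24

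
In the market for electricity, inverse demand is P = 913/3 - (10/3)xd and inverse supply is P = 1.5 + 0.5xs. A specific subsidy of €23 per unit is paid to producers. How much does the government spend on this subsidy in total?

Pre-subsidy: 913/3 - (10/3)x = 1.5 + 0.5x gives x* = 79 and P* = 41.
With the subsidy, sellers receive Ps = Pb + 23 for each unit, where Pb is the price buyers pay.
On the curves, Pb = 913/3 - (10/3)x and Ps = 1.5 + 0.5x; the wedge Ps − Pb = 23 gives 1.5 + 0.5x − (913/3 - (10/3)x) = 23, so x' = 85.
Then Pb = 913/3 − (10/3)·85 = 21 and Ps = 1.5 + 0.5·85 = 44.
Government outlay = subsidy × quantity = 23 × 85 = 1955.

Government cost = €1955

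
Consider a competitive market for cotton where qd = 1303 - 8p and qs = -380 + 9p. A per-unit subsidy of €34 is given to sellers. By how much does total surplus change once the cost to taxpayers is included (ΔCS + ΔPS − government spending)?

Pre-subsidy: 1303 - 8p = -380 + 9p gives p* = 99, q* = 511.
With the subsidy, sellers receive ps = pb + 34 for each unit, where pb is the price buyers pay.
Supply in terms of pb becomes qs = -380 + 9(pb + 34) = -74 + 9pb. Setting this equal to demand: 1303 - 8pb = -74 + 9pb, so pb = 81.
Sellers receive ps = 81 + 34 = 115; q' = 1303 − 8·81 = 655.
ΔCS = ½(511 + 655)(99 − 81) = 10494; ΔPS = ½(511 + 655)(115 − 99) = 9328.
Government spending = 34 × 655 = 22270.
Net change = 10494 + 9328 − 22270 = -2448. The loss equals the DWL triangle ½·34·144.

Net change in total surplus = -€2448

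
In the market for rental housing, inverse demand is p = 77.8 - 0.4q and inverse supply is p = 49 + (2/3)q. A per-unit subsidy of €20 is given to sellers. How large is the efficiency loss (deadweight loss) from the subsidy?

Deadweight loss = €187.5

Pre-subsidy: 77.8 - 0.4q = 49 + (2/3)q gives q* = 27 and p* = 67.
With the subsidy, sellers receive ps = pb + 20 for each unit, where pb is the price buyers pay.
On the curves, pb = 77.8 - 0.4q and ps = 49 + (2/3)q; the wedge ps − pb = 20 gives 49 + (2/3)q − (77.8 - 0.4q) = 20, so q' = 45.75.
Then pb = 77.8 − 0.4·45.75 = 59.5 and ps = 49 + (2/3)·45.75 = 79.5.
The subsidy expands output by 45.75 − 27 = 18.75 past the efficient level; on those units the gap between marginal cost and willingness to pay runs from 0 up to 20.
DWL = ½ × 20 × 18.75 = 187.5.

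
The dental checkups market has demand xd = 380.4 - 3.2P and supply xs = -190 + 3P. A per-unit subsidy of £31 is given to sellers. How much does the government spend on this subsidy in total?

Government cost = £4154

Pre-subsidy: 380.4 - 3.2P = -190 + 3P gives P* = 92, x* = 86.
With the subsidy, sellers receive Ps = Pb + 31 for each unit, where Pb is the price buyers pay.
Supply in terms of Pb becomes xs = -190 + 3(Pb + 31) = -97 + 3Pb. Setting this equal to demand: 380.4 - 3.2Pb = -97 + 3Pb, so Pb = 77.
Sellers receive Ps = 77 + 31 = 108; x' = 380.4 − 3.2·77 = 134.
Government outlay = subsidy × quantity = 31 × 134 = 4154.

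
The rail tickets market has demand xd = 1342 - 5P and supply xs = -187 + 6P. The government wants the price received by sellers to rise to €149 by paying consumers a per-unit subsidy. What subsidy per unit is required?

Required subsidy s = €22 per unit

At a seller price of 149, quantity supplied is -187 + 6·149 = 707.
Buyers absorb 707 only when they pay Pb with 1342 − 5·Pb = 707, i.e. Pb = 127.
s = Ps − Pb = 149 − 127 = 22.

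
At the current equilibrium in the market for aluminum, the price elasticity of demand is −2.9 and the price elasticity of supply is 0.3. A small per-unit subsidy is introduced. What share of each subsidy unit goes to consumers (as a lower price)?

For a small subsidy around the equilibrium, the benefit split depends on the relative slopes, which at a point are proportional to the elasticities.
Buyer share = εs/(εs + |εd|) = 0.3/(0.3 + 2.9) = 0.09375; seller share = |εd|/(εs + |εd|) = 0.90625.

Consumer share = 0.09375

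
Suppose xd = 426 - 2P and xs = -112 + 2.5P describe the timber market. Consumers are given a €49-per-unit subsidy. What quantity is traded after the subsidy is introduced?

x' = 724/3

Pre-subsidy: 426 - 2P = -112 + 2.5P gives P* = 1076/9, x* = 1682/9.
With the rebate, buyers effectively pay Pb = Ps − 49, where Ps is the price sellers receive.
Demand in terms of Ps becomes xd = 426 − 2(Ps − 49) = 524 - 2Ps. Setting this equal to supply: 524 - 2Ps = -112 + 2.5Ps, so Ps = 424/3.
Buyers pay Pb = 424/3 − 49 = 277/3; x' = -112 + 2.5·(424/3) = 724/3.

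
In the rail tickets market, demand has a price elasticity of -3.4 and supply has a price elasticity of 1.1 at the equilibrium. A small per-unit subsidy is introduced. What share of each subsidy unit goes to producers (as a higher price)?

Producer share = 34/45

For a small subsidy around the equilibrium, the benefit split depends on the relative slopes, which at a point are proportional to the elasticities.
Buyer share = εs/(εs + |εd|) = 1.1/(1.1 + 3.4) = 11/45; seller share = |εd|/(εs + |εd|) = 34/45.
So producers capture 34/45 of the subsidy.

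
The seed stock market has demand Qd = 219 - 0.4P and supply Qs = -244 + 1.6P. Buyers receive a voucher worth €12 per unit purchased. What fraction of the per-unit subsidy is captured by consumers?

Consumer share = 0.8

Pre-subsidy: 219 - 0.4P = -244 + 1.6P gives P* = 231.5, Q* = 126.4.
With the rebate, buyers effectively pay Pb = Ps − 12, where Ps is the price sellers receive.
Demand in terms of Ps becomes Qd = 219 − 0.4(Ps − 12) = 223.8 - 0.4Ps. Setting this equal to supply: 223.8 - 0.4Ps = -244 + 1.6Ps, so Ps = 233.9.
Buyers pay Pb = 233.9 − 12 = 221.9; Q' = -244 + 1.6·233.9 = 130.24.
Buyers' price falls by P* − Pb = 231.5 − 221.9 = 9.6; sellers' price rises by Ps − P* = 233.9 − 231.5 = 2.4.
So consumers capture 9.6/12 = 0.8 of each unit of subsidy.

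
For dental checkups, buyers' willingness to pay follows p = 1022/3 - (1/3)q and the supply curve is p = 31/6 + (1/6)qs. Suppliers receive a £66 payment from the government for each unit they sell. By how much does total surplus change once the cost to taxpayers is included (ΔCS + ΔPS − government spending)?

Pre-subsidy: 1022/3 - (1/3)q = 31/6 + (1/6)q gives q* = 671 and p* = 117.
With the subsidy, sellers receive ps = pb + 66 for each unit, where pb is the price buyers pay.
On the curves, pb = 1022/3 - (1/3)q and ps = 31/6 + (1/6)q; the wedge ps − pb = 66 gives 31/6 + (1/6)q − (1022/3 - (1/3)q) = 66, so q' = 803.
Then pb = 1022/3 − (1/3)·803 = 73 and ps = 31/6 + (1/6)·803 = 139.
ΔCS = ½(671 + 803)(117 − 73) = 32428; ΔPS = ½(671 + 803)(139 − 117) = 16214.
Government spending = 66 × 803 = 52998.
Net change = 32428 + 16214 − 52998 = -4356. The loss equals the DWL triangle ½·66·132.

Net change in total surplus = -£4356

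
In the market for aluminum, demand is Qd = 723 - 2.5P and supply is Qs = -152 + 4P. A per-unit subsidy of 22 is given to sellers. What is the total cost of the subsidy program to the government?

Government cost = 120208/13

Pre-subsidy: 723 - 2.5P = -152 + 4P gives P* = 1750/13, Q* = 5024/13.
With the subsidy, sellers receive Ps = Pb + 22 for each unit, where Pb is the price buyers pay.
Supply in terms of Pb becomes Qs = -152 + 4(Pb + 22) = -64 + 4Pb. Setting this equal to demand: 723 - 2.5Pb = -64 + 4Pb, so Pb = 1574/13.
Sellers receive Ps = 1574/13 + 22 = 1860/13; Q' = 723 − 2.5·(1574/13) = 5464/13.
Government outlay = subsidy × quantity = 22 × 5464/13 = 120208/13.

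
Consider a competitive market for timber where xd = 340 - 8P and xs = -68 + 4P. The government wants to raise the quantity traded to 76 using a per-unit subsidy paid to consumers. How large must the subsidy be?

At x = 76, invert demand for the buyer price: Pb = (340 − 76)/8 = 33; invert supply for the seller price: Ps = (76 − (-68))/4 = 36.
The subsidy must fill the gap: s = Ps − Pb = 36 − 33 = 3.

Required subsidy s = 3 per unit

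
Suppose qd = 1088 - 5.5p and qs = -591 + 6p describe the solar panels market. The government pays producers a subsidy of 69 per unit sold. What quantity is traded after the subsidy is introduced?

q' = 483

Pre-subsidy: 1088 - 5.5p = -591 + 6p gives p* = 146, q* = 285.
With the subsidy, sellers receive ps = pb + 69 for each unit, where pb is the price buyers pay.
Supply in terms of pb becomes qs = -591 + 6(pb + 69) = -177 + 6pb. Setting this equal to demand: 1088 - 5.5pb = -177 + 6pb, so pb = 110.
Sellers receive ps = 110 + 69 = 179; q' = 1088 − 5.5·110 = 483.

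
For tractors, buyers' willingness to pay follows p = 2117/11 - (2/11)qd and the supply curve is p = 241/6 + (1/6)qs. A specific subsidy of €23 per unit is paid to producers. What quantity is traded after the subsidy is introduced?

q' = 503

Pre-subsidy: 2117/11 - (2/11)q = 241/6 + (1/6)q gives q* = 437 and p* = 113.
With the subsidy, sellers receive ps = pb + 23 for each unit, where pb is the price buyers pay.
On the curves, pb = 2117/11 - (2/11)q and ps = 241/6 + (1/6)q; the wedge ps − pb = 23 gives 241/6 + (1/6)q − (2117/11 - (2/11)q) = 23, so q' = 503.
Then pb = 2117/11 − (2/11)·503 = 101 and ps = 241/6 + (1/6)·503 = 124.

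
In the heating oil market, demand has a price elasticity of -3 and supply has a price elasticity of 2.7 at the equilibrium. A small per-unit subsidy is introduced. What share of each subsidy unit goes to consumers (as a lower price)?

Consumer share = 9/19

For a small subsidy around the equilibrium, the benefit split depends on the relative slopes, which at a point are proportional to the elasticities.
Buyer share = εs/(εs + |εd|) = 2.7/(2.7 + 3) = 9/19; seller share = |εd|/(εs + |εd|) = 10/19.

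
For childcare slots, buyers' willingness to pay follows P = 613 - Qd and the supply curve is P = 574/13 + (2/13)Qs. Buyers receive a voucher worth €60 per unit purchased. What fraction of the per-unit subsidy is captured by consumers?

Pre-subsidy: 613 - Q = 574/13 + (2/13)Q gives Q* = 493 and P* = 120.
With the rebate, buyers effectively pay Pb = Ps − 60, where Ps is the price sellers receive.
On the curves, Pb = 613 - Q and Ps = 574/13 + (2/13)Q; the wedge Ps − Pb = 60 gives 574/13 + (2/13)Q − (613 - Q) = 60, so Q' = 545.
Then Pb = 613 − 1·545 = 68 and Ps = 574/13 + (2/13)·545 = 128.
Buyers' price falls by P* − Pb = 120 − 68 = 52; sellers' price rises by Ps − P* = 128 − 120 = 8.
So consumers capture 52/60 = 13/15 of each unit of subsidy.

Consumer share = 13/15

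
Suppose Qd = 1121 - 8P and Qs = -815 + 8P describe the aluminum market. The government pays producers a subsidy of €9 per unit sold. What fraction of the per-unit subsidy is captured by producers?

Producer share = 0.5

Pre-subsidy: 1121 - 8P = -815 + 8P gives P* = 121, Q* = 153.
With the subsidy, sellers receive Ps = Pb + 9 for each unit, where Pb is the price buyers pay.
Supply in terms of Pb becomes Qs = -815 + 8(Pb + 9) = -743 + 8Pb. Setting this equal to demand: 1121 - 8Pb = -743 + 8Pb, so Pb = 116.5.
Sellers receive Ps = 116.5 + 9 = 125.5; Q' = 1121 − 8·116.5 = 189.
Buyers' price falls by P* − Pb = 121 − 116.5 = 4.5; sellers' price rises by Ps − P* = 125.5 − 121 = 4.5.
So producers capture 4.5/9 = 0.5 of each unit of subsidy.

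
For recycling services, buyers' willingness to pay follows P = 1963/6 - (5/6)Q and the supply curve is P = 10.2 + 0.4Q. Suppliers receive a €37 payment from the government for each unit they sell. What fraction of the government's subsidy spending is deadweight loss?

Pre-subsidy: 1963/6 - (5/6)Q = 10.2 + 0.4Q gives Q* = 257 and P* = 113.
With the subsidy, sellers receive Ps = Pb + 37 for each unit, where Pb is the price buyers pay.
On the curves, Pb = 1963/6 - (5/6)Q and Ps = 10.2 + 0.4Q; the wedge Ps − Pb = 37 gives 10.2 + 0.4Q − (1963/6 - (5/6)Q) = 37, so Q' = 287.
Then Pb = 1963/6 − (5/6)·287 = 88 and Ps = 10.2 + 0.4·287 = 125.
ΔCS = ½(257 + 287)(113 − 88) = 6800; ΔPS = ½(257 + 287)(125 − 113) = 3264.
Government spending = 37 × 287 = 10619.
DWL = ½ × 37 × (287 − 257) = 555; fraction = 555 / 10619 = 15/287.

DWL / government spending = 15/287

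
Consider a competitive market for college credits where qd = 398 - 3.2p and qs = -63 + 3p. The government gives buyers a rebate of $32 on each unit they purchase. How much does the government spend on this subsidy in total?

Pre-subsidy: 398 - 3.2p = -63 + 3p gives p* = 2305/31, q* = 4962/31.
With the rebate, buyers effectively pay pb = ps − 32, where ps is the price sellers receive.
Demand in terms of ps becomes qd = 398 − 3.2(ps − 32) = 500.4 - 3.2ps. Setting this equal to supply: 500.4 - 3.2ps = -63 + 3ps, so ps = 2817/31.
Buyers pay pb = 2817/31 − 32 = 1825/31; q' = -63 + 3·(2817/31) = 6498/31.
Government outlay = subsidy × quantity = 32 × 6498/31 = 207936/31.

Government cost = 207936/31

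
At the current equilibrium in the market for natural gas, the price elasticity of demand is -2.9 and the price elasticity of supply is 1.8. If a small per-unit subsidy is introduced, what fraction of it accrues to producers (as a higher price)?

For a small subsidy around the equilibrium, the benefit split depends on the relative slopes, which at a point are proportional to the elasticities.
Buyer share = εs/(εs + |εd|) = 1.8/(1.8 + 2.9) = 18/47; seller share = |εd|/(εs + |εd|) = 29/47.
So producers capture 29/47 of the subsidy.

Producer share = 29/47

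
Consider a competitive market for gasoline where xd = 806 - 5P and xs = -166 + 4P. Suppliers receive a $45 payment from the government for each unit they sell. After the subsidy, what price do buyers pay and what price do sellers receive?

Pre-subsidy: 806 - 5P = -166 + 4P gives P* = 108, x* = 266.
With the subsidy, sellers receive Ps = Pb + 45 for each unit, where Pb is the price buyers pay.
Supply in terms of Pb becomes xs = -166 + 4(Pb + 45) = 14 + 4Pb. Setting this equal to demand: 806 - 5Pb = 14 + 4Pb, so Pb = 88.
Sellers receive Ps = 88 + 45 = 133; x' = 806 − 5·88 = 366.

Buyers pay $88; sellers receive $133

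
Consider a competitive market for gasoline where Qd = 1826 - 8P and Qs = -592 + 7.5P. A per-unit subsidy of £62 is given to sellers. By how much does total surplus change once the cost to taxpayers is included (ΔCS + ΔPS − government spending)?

Pre-subsidy: 1826 - 8P = -592 + 7.5P gives P* = 156, Q* = 578.
With the subsidy, sellers receive Ps = Pb + 62 for each unit, where Pb is the price buyers pay.
Supply in terms of Pb becomes Qs = -592 + 7.5(Pb + 62) = -127 + 7.5Pb. Setting this equal to demand: 1826 - 8Pb = -127 + 7.5Pb, so Pb = 126.
Sellers receive Ps = 126 + 62 = 188; Q' = 1826 − 8·126 = 818.
ΔCS = ½(578 + 818)(156 − 126) = 20940; ΔPS = ½(578 + 818)(188 − 156) = 22336.
Government spending = 62 × 818 = 50716.
Net change = 20940 + 22336 − 50716 = -7440. The loss equals the DWL triangle ½·62·240.

Net change in total surplus = -£7440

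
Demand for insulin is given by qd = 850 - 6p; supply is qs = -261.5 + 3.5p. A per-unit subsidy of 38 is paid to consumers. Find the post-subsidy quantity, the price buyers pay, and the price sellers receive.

q' = 232; buyers pay 103; sellers receive 141

Pre-subsidy: 850 - 6p = -261.5 + 3.5p gives p* = 117, q* = 148.
With the rebate, buyers effectively pay pb = ps − 38, where ps is the price sellers receive.
Demand in terms of ps becomes qd = 850 − 6(ps − 38) = 1078 - 6ps. Setting this equal to supply: 1078 - 6ps = -261.5 + 3.5ps, so ps = 141.
Buyers pay pb = 141 − 38 = 103; q' = -261.5 + 3.5·141 = 232.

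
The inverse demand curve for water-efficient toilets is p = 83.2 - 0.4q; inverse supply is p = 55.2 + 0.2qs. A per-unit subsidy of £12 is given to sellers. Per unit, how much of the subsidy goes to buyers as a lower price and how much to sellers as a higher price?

Pre-subsidy: 83.2 - 0.4q = 55.2 + 0.2q gives q* = 140/3 and p* = 968/15.
With the subsidy, sellers receive ps = pb + 12 for each unit, where pb is the price buyers pay.
On the curves, pb = 83.2 - 0.4q and ps = 55.2 + 0.2q; the wedge ps − pb = 12 gives 55.2 + 0.2q − (83.2 - 0.4q) = 12, so q' = 200/3.
Then pb = 83.2 − 0.4·(200/3) = 848/15 and ps = 55.2 + 0.2·(200/3) = 1028/15.
Buyers' price falls by p* − pb = 968/15 − 848/15 = 8; sellers' price rises by ps − p* = 1028/15 − 968/15 = 4.

Buyers gain £8 per unit; sellers gain £4 per unit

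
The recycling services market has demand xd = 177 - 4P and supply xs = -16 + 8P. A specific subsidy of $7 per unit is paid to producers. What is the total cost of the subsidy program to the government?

Government cost = 2758/3

Pre-subsidy: 177 - 4P = -16 + 8P gives P* = 193/12, x* = 338/3.
With the subsidy, sellers receive Ps = Pb + 7 for each unit, where Pb is the price buyers pay.
Supply in terms of Pb becomes xs = -16 + 8(Pb + 7) = 40 + 8Pb. Setting this equal to demand: 177 - 4Pb = 40 + 8Pb, so Pb = 137/12.
Sellers receive Ps = 137/12 + 7 = 221/12; x' = 177 − 4·(137/12) = 394/3.
Government outlay = subsidy × quantity = 7 × 394/3 = 2758/3.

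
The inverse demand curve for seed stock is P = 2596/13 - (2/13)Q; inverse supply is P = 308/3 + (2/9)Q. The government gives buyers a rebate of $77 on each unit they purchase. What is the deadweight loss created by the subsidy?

Deadweight loss = $7882.875

Pre-subsidy: 2596/13 - (2/13)Q = 308/3 + (2/9)Q gives Q* = 258 and P* = 160.
With the rebate, buyers effectively pay Pb = Ps − 77, where Ps is the price sellers receive.
On the curves, Pb = 2596/13 - (2/13)Q and Ps = 308/3 + (2/9)Q; the wedge Ps − Pb = 77 gives 308/3 + (2/9)Q − (2596/13 - (2/13)Q) = 77, so Q' = 462.75.
Then Pb = 2596/13 − (2/13)·462.75 = 128.5 and Ps = 308/3 + (2/9)·462.75 = 205.5.
The subsidy expands output by 462.75 − 258 = 204.75 past the efficient level; on those units the gap between marginal cost and willingness to pay runs from 0 up to 77.
DWL = ½ × 77 × 204.75 = 7882.875.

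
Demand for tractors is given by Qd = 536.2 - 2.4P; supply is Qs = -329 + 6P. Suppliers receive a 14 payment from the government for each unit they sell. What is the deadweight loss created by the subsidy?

Deadweight loss = 168

Pre-subsidy: 536.2 - 2.4P = -329 + 6P gives P* = 103, Q* = 289.
With the subsidy, sellers receive Ps = Pb + 14 for each unit, where Pb is the price buyers pay.
Supply in terms of Pb becomes Qs = -329 + 6(Pb + 14) = -245 + 6Pb. Setting this equal to demand: 536.2 - 2.4Pb = -245 + 6Pb, so Pb = 93.
Sellers receive Ps = 93 + 14 = 107; Q' = 536.2 − 2.4·93 = 313.
The subsidy expands output by 313 − 289 = 24 past the efficient level; on those units the gap between marginal cost and willingness to pay runs from 0 up to 14.
DWL = ½ × 14 × 24 = 168.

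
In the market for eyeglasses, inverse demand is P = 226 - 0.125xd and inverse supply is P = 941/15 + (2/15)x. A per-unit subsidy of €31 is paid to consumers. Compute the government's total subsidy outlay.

Government cost = €23312

Pre-subsidy: 226 - 0.125x = 941/15 + (2/15)x gives x* = 632 and P* = 147.
With the rebate, buyers effectively pay Pb = Ps − 31, where Ps is the price sellers receive.
On the curves, Pb = 226 - 0.125x and Ps = 941/15 + (2/15)x; the wedge Ps − Pb = 31 gives 941/15 + (2/15)x − (226 - 0.125x) = 31, so x' = 752.
Then Pb = 226 − 0.125·752 = 132 and Ps = 941/15 + (2/15)·752 = 163.
Government outlay = subsidy × quantity = 31 × 752 = 23312.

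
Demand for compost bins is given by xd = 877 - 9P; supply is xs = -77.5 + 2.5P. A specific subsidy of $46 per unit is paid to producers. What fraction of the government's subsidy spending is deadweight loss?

DWL / government spending = 9/44

Pre-subsidy: 877 - 9P = -77.5 + 2.5P gives P* = 83, x* = 130.
With the subsidy, sellers receive Ps = Pb + 46 for each unit, where Pb is the price buyers pay.
Supply in terms of Pb becomes xs = -77.5 + 2.5(Pb + 46) = 37.5 + 2.5Pb. Setting this equal to demand: 877 - 9Pb = 37.5 + 2.5Pb, so Pb = 73.
Sellers receive Ps = 73 + 46 = 119; x' = 877 − 9·73 = 220.
ΔCS = ½(130 + 220)(83 − 73) = 1750; ΔPS = ½(130 + 220)(119 − 83) = 6300.
Government spending = 46 × 220 = 10120.
DWL = ½ × 46 × (220 − 130) = 2070; fraction = 2070 / 10120 = 9/44.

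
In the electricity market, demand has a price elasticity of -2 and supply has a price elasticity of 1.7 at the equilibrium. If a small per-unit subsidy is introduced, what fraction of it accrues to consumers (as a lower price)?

For a small subsidy around the equilibrium, the benefit split depends on the relative slopes, which at a point are proportional to the elasticities.
Buyer share = εs/(εs + |εd|) = 1.7/(1.7 + 2) = 17/37; seller share = |εd|/(εs + |εd|) = 20/37.

Consumer share = 17/37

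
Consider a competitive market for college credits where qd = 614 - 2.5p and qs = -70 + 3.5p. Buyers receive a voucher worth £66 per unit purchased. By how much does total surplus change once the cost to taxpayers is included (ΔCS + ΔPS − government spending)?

Pre-subsidy: 614 - 2.5p = -70 + 3.5p gives p* = 114, q* = 329.
With the rebate, buyers effectively pay pb = ps − 66, where ps is the price sellers receive.
Demand in terms of ps becomes qd = 614 − 2.5(ps − 66) = 779 - 2.5ps. Setting this equal to supply: 779 - 2.5ps = -70 + 3.5ps, so ps = 141.5.
Buyers pay pb = 141.5 − 66 = 75.5; q' = -70 + 3.5·141.5 = 425.25.
ΔCS = ½(329 + 425.25)(114 − 75.5) = 14519.3125; ΔPS = ½(329 + 425.25)(141.5 − 114) = 10370.9375.
Government spending = 66 × 425.25 = 28066.5.
Net change = 14519.3125 + 10370.9375 − 28066.5 = -3176.25. The loss equals the DWL triangle ½·66·96.25.

Net change in total surplus = -£3176.25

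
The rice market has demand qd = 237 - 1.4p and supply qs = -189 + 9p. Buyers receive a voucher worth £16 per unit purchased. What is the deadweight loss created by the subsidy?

Deadweight loss = 2016/13

Pre-subsidy: 237 - 1.4p = -189 + 9p gives p* = 1065/26, q* = 4671/26.
With the rebate, buyers effectively pay pb = ps − 16, where ps is the price sellers receive.
Demand in terms of ps becomes qd = 237 − 1.4(ps − 16) = 259.4 - 1.4ps. Setting this equal to supply: 259.4 - 1.4ps = -189 + 9ps, so ps = 1121/26.
Buyers pay pb = 1121/26 − 16 = 705/26; q' = -189 + 9·(1121/26) = 5175/26.
The subsidy expands output by 5175/26 − 4671/26 = 252/13 past the efficient level; on those units the gap between marginal cost and willingness to pay runs from 0 up to 16.
DWL = ½ × 16 × 252/13 = 2016/13.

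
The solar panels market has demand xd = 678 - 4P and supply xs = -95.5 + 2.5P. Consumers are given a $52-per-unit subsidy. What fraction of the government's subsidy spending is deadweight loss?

Pre-subsidy: 678 - 4P = -95.5 + 2.5P gives P* = 119, x* = 202.
With the rebate, buyers effectively pay Pb = Ps − 52, where Ps is the price sellers receive.
Demand in terms of Ps becomes xd = 678 − 4(Ps − 52) = 886 - 4Ps. Setting this equal to supply: 886 - 4Ps = -95.5 + 2.5Ps, so Ps = 151.
Buyers pay Pb = 151 − 52 = 99; x' = -95.5 + 2.5·151 = 282.
ΔCS = ½(202 + 282)(119 − 99) = 4840; ΔPS = ½(202 + 282)(151 − 119) = 7744.
Government spending = 52 × 282 = 14664.
DWL = ½ × 52 × (282 − 202) = 2080; fraction = 2080 / 14664 = 20/141.

DWL / government spending = 20/141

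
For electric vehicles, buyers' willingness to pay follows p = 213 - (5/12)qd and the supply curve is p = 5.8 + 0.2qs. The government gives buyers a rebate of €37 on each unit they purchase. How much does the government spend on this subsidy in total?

Pre-subsidy: 213 - (5/12)q = 5.8 + 0.2q gives q* = 336 and p* = 73.
With the rebate, buyers effectively pay pb = ps − 37, where ps is the price sellers receive.
On the curves, pb = 213 - (5/12)q and ps = 5.8 + 0.2q; the wedge ps − pb = 37 gives 5.8 + 0.2q − (213 - (5/12)q) = 37, so q' = 396.
Then pb = 213 − (5/12)·396 = 48 and ps = 5.8 + 0.2·396 = 85.
Government outlay = subsidy × quantity = 37 × 396 = 14652.

Government cost = €14652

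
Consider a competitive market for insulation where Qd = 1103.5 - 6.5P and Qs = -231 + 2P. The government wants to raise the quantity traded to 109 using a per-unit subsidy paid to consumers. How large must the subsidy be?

Required subsidy s = 17 per unit

At Q = 109, invert demand for the buyer price: Pb = (1103.5 − 109)/6.5 = 153; invert supply for the seller price: Ps = (109 − (-231))/2 = 170.
The subsidy must fill the gap: s = Ps − Pb = 170 − 153 = 17.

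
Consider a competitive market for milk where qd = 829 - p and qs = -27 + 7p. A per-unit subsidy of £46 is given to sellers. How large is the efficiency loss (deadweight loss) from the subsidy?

Deadweight loss = £925.75

Pre-subsidy: 829 - p = -27 + 7p gives p* = 107, q* = 722.
With the subsidy, sellers receive ps = pb + 46 for each unit, where pb is the price buyers pay.
Supply in terms of pb becomes qs = -27 + 7(pb + 46) = 295 + 7pb. Setting this equal to demand: 829 - pb = 295 + 7pb, so pb = 66.75.
Sellers receive ps = 66.75 + 46 = 112.75; q' = 829 − 1·66.75 = 762.25.
The subsidy expands output by 762.25 − 722 = 40.25 past the efficient level; on those units the gap between marginal cost and willingness to pay runs from 0 up to 46.
DWL = ½ × 46 × 40.25 = 925.75.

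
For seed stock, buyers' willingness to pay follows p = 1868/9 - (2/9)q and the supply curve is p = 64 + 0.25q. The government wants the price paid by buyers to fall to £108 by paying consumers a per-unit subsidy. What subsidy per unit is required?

At a buyer price of 108, quantity demanded is 934 − 4.5·108 = 448.
Sellers supply 448 only when they receive ps = 64 + 0.25·448 = 176.
s = ps − pb = 176 − 108 = 68.

Required subsidy s = £68 per unit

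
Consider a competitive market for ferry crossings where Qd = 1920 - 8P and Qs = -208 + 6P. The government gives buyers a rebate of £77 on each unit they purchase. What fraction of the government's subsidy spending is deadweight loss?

Pre-subsidy: 1920 - 8P = -208 + 6P gives P* = 152, Q* = 704.
With the rebate, buyers effectively pay Pb = Ps − 77, where Ps is the price sellers receive.
Demand in terms of Ps becomes Qd = 1920 − 8(Ps − 77) = 2536 - 8Ps. Setting this equal to supply: 2536 - 8Ps = -208 + 6Ps, so Ps = 196.
Buyers pay Pb = 196 − 77 = 119; Q' = -208 + 6·196 = 968.
ΔCS = ½(704 + 968)(152 − 119) = 27588; ΔPS = ½(704 + 968)(196 − 152) = 36784.
Government spending = 77 × 968 = 74536.
DWL = ½ × 77 × (968 − 704) = 10164; fraction = 10164 / 74536 = 3/22.

DWL / government spending = 3/22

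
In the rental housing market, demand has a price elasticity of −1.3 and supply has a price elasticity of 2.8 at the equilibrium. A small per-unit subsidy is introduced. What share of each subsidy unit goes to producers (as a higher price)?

Producer share = 13/41

For a small subsidy around the equilibrium, the benefit split depends on the relative slopes, which at a point are proportional to the elasticities.
Buyer share = εs/(εs + |εd|) = 2.8/(2.8 + 1.3) = 28/41; seller share = |εd|/(εs + |εd|) = 13/41.
So producers capture 13/41 of the subsidy.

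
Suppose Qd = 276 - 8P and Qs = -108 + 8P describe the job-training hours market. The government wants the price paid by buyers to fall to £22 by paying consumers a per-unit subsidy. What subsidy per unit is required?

Required subsidy s = £4 per unit

At a buyer price of 22, quantity demanded is 276 − 8·22 = 100.
Sellers supply 100 only when they receive Ps with -108 + 8·Ps = 100, i.e. Ps = 26.
s = Ps − Pb = 26 − 22 = 4.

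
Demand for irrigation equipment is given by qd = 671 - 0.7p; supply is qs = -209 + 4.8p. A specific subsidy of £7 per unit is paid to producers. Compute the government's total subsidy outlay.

Pre-subsidy: 671 - 0.7p = -209 + 4.8p gives p* = 160, q* = 559.
With the subsidy, sellers receive ps = pb + 7 for each unit, where pb is the price buyers pay.
Supply in terms of pb becomes qs = -209 + 4.8(pb + 7) = -175.4 + 4.8pb. Setting this equal to demand: 671 - 0.7pb = -175.4 + 4.8pb, so pb = 8464/55.
Sellers receive ps = 8464/55 + 7 = 8849/55; q' = 671 − 0.7·(8464/55) = 154901/275.
Government outlay = subsidy × quantity = 7 × 154901/275 = 1084307/275.

Government cost = 1084307/275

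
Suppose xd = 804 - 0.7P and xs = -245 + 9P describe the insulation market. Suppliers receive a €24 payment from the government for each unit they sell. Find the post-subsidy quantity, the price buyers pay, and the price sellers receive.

Pre-subsidy: 804 - 0.7P = -245 + 9P gives P* = 10490/97, x* = 70645/97.
With the subsidy, sellers receive Ps = Pb + 24 for each unit, where Pb is the price buyers pay.
Supply in terms of Pb becomes xs = -245 + 9(Pb + 24) = -29 + 9Pb. Setting this equal to demand: 804 - 0.7Pb = -29 + 9Pb, so Pb = 8330/97.
Sellers receive Ps = 8330/97 + 24 = 10658/97; x' = 804 − 0.7·(8330/97) = 72157/97.

x' = 72157/97; buyers pay 8330/97; sellers receive 10658/97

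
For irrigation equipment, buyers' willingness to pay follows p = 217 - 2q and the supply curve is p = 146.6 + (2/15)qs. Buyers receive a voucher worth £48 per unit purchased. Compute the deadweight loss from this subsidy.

Deadweight loss = £540

Pre-subsidy: 217 - 2q = 146.6 + (2/15)q gives q* = 33 and p* = 151.
With the rebate, buyers effectively pay pb = ps − 48, where ps is the price sellers receive.
On the curves, pb = 217 - 2q and ps = 146.6 + (2/15)q; the wedge ps − pb = 48 gives 146.6 + (2/15)q − (217 - 2q) = 48, so q' = 55.5.
Then pb = 217 − 2·55.5 = 106 and ps = 146.6 + (2/15)·55.5 = 154.
The subsidy expands output by 55.5 − 33 = 22.5 past the efficient level; on those units the gap between marginal cost and willingness to pay runs from 0 up to 48.
DWL = ½ × 48 × 22.5 = 540.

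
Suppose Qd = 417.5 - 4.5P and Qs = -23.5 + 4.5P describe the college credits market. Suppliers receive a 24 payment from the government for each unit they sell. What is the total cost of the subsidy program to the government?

Government cost = 6024

Pre-subsidy: 417.5 - 4.5P = -23.5 + 4.5P gives P* = 49, Q* = 197.
With the subsidy, sellers receive Ps = Pb + 24 for each unit, where Pb is the price buyers pay.
Supply in terms of Pb becomes Qs = -23.5 + 4.5(Pb + 24) = 84.5 + 4.5Pb. Setting this equal to demand: 417.5 - 4.5Pb = 84.5 + 4.5Pb, so Pb = 37.
Sellers receive Ps = 37 + 24 = 61; Q' = 417.5 − 4.5·37 = 251.
Government outlay = subsidy × quantity = 24 × 251 = 6024.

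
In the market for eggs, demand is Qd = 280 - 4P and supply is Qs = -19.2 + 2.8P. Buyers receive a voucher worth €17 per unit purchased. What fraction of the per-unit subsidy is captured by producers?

Pre-subsidy: 280 - 4P = -19.2 + 2.8P gives P* = 44, Q* = 104.
With the rebate, buyers effectively pay Pb = Ps − 17, where Ps is the price sellers receive.
Demand in terms of Ps becomes Qd = 280 − 4(Ps − 17) = 348 - 4Ps. Setting this equal to supply: 348 - 4Ps = -19.2 + 2.8Ps, so Ps = 54.
Buyers pay Pb = 54 − 17 = 37; Q' = -19.2 + 2.8·54 = 132.
Buyers' price falls by P* − Pb = 44 − 37 = 7; sellers' price rises by Ps − P* = 54 − 44 = 10.
So producers capture 10/17 = 10/17 of each unit of subsidy.

Producer share = 10/17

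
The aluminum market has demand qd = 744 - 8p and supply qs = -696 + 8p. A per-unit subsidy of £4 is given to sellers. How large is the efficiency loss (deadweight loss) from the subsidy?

Deadweight loss = £32

Pre-subsidy: 744 - 8p = -696 + 8p gives p* = 90, q* = 24.
With the subsidy, sellers receive ps = pb + 4 for each unit, where pb is the price buyers pay.
Supply in terms of pb becomes qs = -696 + 8(pb + 4) = -664 + 8pb. Setting this equal to demand: 744 - 8pb = -664 + 8pb, so pb = 88.
Sellers receive ps = 88 + 4 = 92; q' = 744 − 8·88 = 40.
The subsidy expands output by 40 − 24 = 16 past the efficient level; on those units the gap between marginal cost and willingness to pay runs from 0 up to 4.
DWL = ½ × 4 × 16 = 32.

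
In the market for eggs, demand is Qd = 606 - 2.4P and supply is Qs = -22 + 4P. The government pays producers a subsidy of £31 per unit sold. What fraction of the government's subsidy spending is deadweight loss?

DWL / government spending = 31/556

Pre-subsidy: 606 - 2.4P = -22 + 4P gives P* = 98.125, Q* = 370.5.
With the subsidy, sellers receive Ps = Pb + 31 for each unit, where Pb is the price buyers pay.
Supply in terms of Pb becomes Qs = -22 + 4(Pb + 31) = 102 + 4Pb. Setting this equal to demand: 606 - 2.4Pb = 102 + 4Pb, so Pb = 78.75.
Sellers receive Ps = 78.75 + 31 = 109.75; Q' = 606 − 2.4·78.75 = 417.
ΔCS = ½(370.5 + 417)(98.125 − 78.75) = 7628.90625; ΔPS = ½(370.5 + 417)(109.75 − 98.125) = 4577.34375.
Government spending = 31 × 417 = 12927.
DWL = ½ × 31 × (417 − 370.5) = 720.75; fraction = 720.75 / 12927 = 31/556.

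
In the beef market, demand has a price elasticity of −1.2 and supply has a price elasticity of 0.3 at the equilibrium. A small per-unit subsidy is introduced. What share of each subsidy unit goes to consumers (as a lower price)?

Consumer share = 0.2

For a small subsidy around the equilibrium, the benefit split depends on the relative slopes, which at a point are proportional to the elasticities.
Buyer share = εs/(εs + |εd|) = 0.3/(0.3 + 1.2) = 0.2; seller share = |εd|/(εs + |εd|) = 0.8.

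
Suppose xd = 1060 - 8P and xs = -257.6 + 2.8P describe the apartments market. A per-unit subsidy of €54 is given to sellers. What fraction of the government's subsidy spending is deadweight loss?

Pre-subsidy: 1060 - 8P = -257.6 + 2.8P gives P* = 122, x* = 84.
With the subsidy, sellers receive Ps = Pb + 54 for each unit, where Pb is the price buyers pay.
Supply in terms of Pb becomes xs = -257.6 + 2.8(Pb + 54) = -106.4 + 2.8Pb. Setting this equal to demand: 1060 - 8Pb = -106.4 + 2.8Pb, so Pb = 108.
Sellers receive Ps = 108 + 54 = 162; x' = 1060 − 8·108 = 196.
ΔCS = ½(84 + 196)(122 − 108) = 1960; ΔPS = ½(84 + 196)(162 − 122) = 5600.
Government spending = 54 × 196 = 10584.
DWL = ½ × 54 × (196 − 84) = 3024; fraction = 3024 / 10584 = 2/7.

DWL / government spending = 2/7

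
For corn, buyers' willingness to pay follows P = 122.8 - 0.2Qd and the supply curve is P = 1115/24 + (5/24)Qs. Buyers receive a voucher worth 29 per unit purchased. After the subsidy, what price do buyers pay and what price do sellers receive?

Buyers pay 3489/49; sellers receive 4910/49

Pre-subsidy: 122.8 - 0.2Q = 1115/24 + (5/24)Q gives Q* = 9161/49 and P* = 4185/49.
With the rebate, buyers effectively pay Pb = Ps − 29, where Ps is the price sellers receive.
On the curves, Pb = 122.8 - 0.2Q and Ps = 1115/24 + (5/24)Q; the wedge Ps − Pb = 29 gives 1115/24 + (5/24)Q − (122.8 - 0.2Q) = 29, so Q' = 12641/49.
Then Pb = 122.8 − 0.2·(12641/49) = 3489/49 and Ps = 1115/24 + (5/24)·(12641/49) = 4910/49.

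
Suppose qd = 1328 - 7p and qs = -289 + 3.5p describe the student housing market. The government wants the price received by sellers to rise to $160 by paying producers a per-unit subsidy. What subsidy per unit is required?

At a seller price of 160, quantity supplied is -289 + 3.5·160 = 271.
Buyers absorb 271 only when they pay pb with 1328 − 7·pb = 271, i.e. pb = 151.
s = ps − pb = 160 − 151 = 9.

Required subsidy s = $9 per unit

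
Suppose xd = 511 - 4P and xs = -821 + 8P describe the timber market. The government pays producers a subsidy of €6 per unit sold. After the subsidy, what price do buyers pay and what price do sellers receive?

Pre-subsidy: 511 - 4P = -821 + 8P gives P* = 111, x* = 67.
With the subsidy, sellers receive Ps = Pb + 6 for each unit, where Pb is the price buyers pay.
Supply in terms of Pb becomes xs = -821 + 8(Pb + 6) = -773 + 8Pb. Setting this equal to demand: 511 - 4Pb = -773 + 8Pb, so Pb = 107.
Sellers receive Ps = 107 + 6 = 113; x' = 511 − 4·107 = 83.

Buyers pay €107; sellers receive €113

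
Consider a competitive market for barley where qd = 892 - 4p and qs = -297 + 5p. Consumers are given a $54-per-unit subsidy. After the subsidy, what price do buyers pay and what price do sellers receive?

Pre-subsidy: 892 - 4p = -297 + 5p gives p* = 1189/9, q* = 3272/9.
With the rebate, buyers effectively pay pb = ps − 54, where ps is the price sellers receive.
Demand in terms of ps becomes qd = 892 − 4(ps − 54) = 1108 - 4ps. Setting this equal to supply: 1108 - 4ps = -297 + 5ps, so ps = 1405/9.
Buyers pay pb = 1405/9 − 54 = 919/9; q' = -297 + 5·(1405/9) = 4352/9.

Buyers pay 919/9; sellers receive 1405/9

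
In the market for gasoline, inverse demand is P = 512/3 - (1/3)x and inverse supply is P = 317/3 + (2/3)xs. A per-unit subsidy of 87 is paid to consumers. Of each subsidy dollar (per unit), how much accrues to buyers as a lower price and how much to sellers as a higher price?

Buyers gain 29 per unit; sellers gain 58 per unit

Pre-subsidy: 512/3 - (1/3)x = 317/3 + (2/3)x gives x* = 65 and P* = 149.
With the rebate, buyers effectively pay Pb = Ps − 87, where Ps is the price sellers receive.
On the curves, Pb = 512/3 - (1/3)x and Ps = 317/3 + (2/3)x; the wedge Ps − Pb = 87 gives 317/3 + (2/3)x − (512/3 - (1/3)x) = 87, so x' = 152.
Then Pb = 512/3 − (1/3)·152 = 120 and Ps = 317/3 + (2/3)·152 = 207.
Buyers' price falls by P* − Pb = 149 − 120 = 29; sellers' price rises by Ps − P* = 207 − 149 = 58.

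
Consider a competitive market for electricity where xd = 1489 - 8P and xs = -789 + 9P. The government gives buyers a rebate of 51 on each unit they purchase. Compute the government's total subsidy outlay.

Government cost = 32283

Pre-subsidy: 1489 - 8P = -789 + 9P gives P* = 134, x* = 417.
With the rebate, buyers effectively pay Pb = Ps − 51, where Ps is the price sellers receive.
Demand in terms of Ps becomes xd = 1489 − 8(Ps − 51) = 1897 - 8Ps. Setting this equal to supply: 1897 - 8Ps = -789 + 9Ps, so Ps = 158.
Buyers pay Pb = 158 − 51 = 107; x' = -789 + 9·158 = 633.
Government outlay = subsidy × quantity = 51 × 633 = 32283.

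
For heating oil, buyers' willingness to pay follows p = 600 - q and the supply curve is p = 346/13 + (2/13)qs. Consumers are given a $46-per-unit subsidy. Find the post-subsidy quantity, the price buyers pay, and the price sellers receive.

Pre-subsidy: 600 - q = 346/13 + (2/13)q gives q* = 7454/15 and p* = 1546/15.
With the rebate, buyers effectively pay pb = ps − 46, where ps is the price sellers receive.
On the curves, pb = 600 - q and ps = 346/13 + (2/13)q; the wedge ps − pb = 46 gives 346/13 + (2/13)q − (600 - q) = 46, so q' = 536.8.
Then pb = 600 − 1·536.8 = 63.2 and ps = 346/13 + (2/13)·536.8 = 109.2.

q' = 536.8; buyers pay $63.2; sellers receive $109.2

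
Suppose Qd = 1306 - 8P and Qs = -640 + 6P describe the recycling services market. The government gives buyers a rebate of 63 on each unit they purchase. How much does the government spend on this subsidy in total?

Government cost = 25830

Pre-subsidy: 1306 - 8P = -640 + 6P gives P* = 139, Q* = 194.
With the rebate, buyers effectively pay Pb = Ps − 63, where Ps is the price sellers receive.
Demand in terms of Ps becomes Qd = 1306 − 8(Ps − 63) = 1810 - 8Ps. Setting this equal to supply: 1810 - 8Ps = -640 + 6Ps, so Ps = 175.
Buyers pay Pb = 175 − 63 = 112; Q' = -640 + 6·175 = 410.
Government outlay = subsidy × quantity = 63 × 410 = 25830.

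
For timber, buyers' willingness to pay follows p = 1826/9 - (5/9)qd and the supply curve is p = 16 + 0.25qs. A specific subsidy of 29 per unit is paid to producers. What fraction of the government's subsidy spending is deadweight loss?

DWL / government spending = 9/134

Pre-subsidy: 1826/9 - (5/9)q = 16 + 0.25q gives q* = 232 and p* = 74.
With the subsidy, sellers receive ps = pb + 29 for each unit, where pb is the price buyers pay.
On the curves, pb = 1826/9 - (5/9)q and ps = 16 + 0.25q; the wedge ps − pb = 29 gives 16 + 0.25q − (1826/9 - (5/9)q) = 29, so q' = 268.
Then pb = 1826/9 − (5/9)·268 = 54 and ps = 16 + 0.25·268 = 83.
ΔCS = ½(232 + 268)(74 − 54) = 5000; ΔPS = ½(232 + 268)(83 − 74) = 2250.
Government spending = 29 × 268 = 7772.
DWL = ½ × 29 × (268 − 232) = 522; fraction = 522 / 7772 = 9/134.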